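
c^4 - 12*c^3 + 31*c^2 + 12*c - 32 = (c - 8)*(c - 4)*(c - 1)*(c + 1)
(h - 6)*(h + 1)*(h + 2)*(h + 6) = h^4 + 3*h^3 - 34*h^2 - 108*h - 72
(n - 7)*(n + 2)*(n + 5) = n^3 - 39*n - 70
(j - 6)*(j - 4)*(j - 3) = j^3 - 13*j^2 + 54*j - 72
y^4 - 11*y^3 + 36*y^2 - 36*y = y*(y - 6)*(y - 3)*(y - 2)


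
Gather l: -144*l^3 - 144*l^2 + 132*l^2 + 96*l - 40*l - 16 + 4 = -144*l^3 - 12*l^2 + 56*l - 12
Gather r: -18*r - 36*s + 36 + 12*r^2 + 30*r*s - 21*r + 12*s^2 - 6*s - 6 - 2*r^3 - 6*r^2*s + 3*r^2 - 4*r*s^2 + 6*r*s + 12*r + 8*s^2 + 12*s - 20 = -2*r^3 + r^2*(15 - 6*s) + r*(-4*s^2 + 36*s - 27) + 20*s^2 - 30*s + 10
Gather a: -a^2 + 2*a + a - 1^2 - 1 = -a^2 + 3*a - 2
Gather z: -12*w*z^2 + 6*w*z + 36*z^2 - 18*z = z^2*(36 - 12*w) + z*(6*w - 18)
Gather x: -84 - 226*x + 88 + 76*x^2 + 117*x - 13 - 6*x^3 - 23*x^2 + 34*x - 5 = -6*x^3 + 53*x^2 - 75*x - 14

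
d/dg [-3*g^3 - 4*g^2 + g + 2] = -9*g^2 - 8*g + 1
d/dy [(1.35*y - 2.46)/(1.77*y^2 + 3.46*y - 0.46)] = (-2.3895*y^2 + 8.7084*y + 7.8906)/(3.1329*y^4 + 12.2484*y^3 + 10.3432*y^2 - 3.1832*y + 0.2116)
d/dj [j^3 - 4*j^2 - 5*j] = 3*j^2 - 8*j - 5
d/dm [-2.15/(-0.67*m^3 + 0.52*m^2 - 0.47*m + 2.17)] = (-4.3215*m^2 + 2.236*m - 1.0105)/(0.67*m^3 - 0.52*m^2 + 0.47*m - 2.17)^2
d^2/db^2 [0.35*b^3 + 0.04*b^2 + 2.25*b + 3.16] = 2.1*b + 0.08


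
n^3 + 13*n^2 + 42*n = n*(n + 6)*(n + 7)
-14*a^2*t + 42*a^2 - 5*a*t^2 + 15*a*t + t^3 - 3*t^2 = (-7*a + t)*(2*a + t)*(t - 3)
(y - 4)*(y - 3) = y^2 - 7*y + 12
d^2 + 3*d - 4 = (d - 1)*(d + 4)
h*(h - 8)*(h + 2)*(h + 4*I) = h^4 - 6*h^3 + 4*I*h^3 - 16*h^2 - 24*I*h^2 - 64*I*h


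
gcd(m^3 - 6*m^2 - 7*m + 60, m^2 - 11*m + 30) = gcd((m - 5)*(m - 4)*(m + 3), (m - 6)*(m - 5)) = m - 5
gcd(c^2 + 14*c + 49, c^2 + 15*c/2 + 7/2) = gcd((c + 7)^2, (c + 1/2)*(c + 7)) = c + 7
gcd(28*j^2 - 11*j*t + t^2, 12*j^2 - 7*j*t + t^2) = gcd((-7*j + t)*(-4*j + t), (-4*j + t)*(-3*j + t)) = -4*j + t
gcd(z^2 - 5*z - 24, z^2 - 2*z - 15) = z + 3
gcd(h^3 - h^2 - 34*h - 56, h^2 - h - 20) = h + 4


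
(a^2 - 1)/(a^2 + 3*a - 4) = (a + 1)/(a + 4)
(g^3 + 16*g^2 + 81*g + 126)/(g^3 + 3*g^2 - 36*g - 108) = (g + 7)/(g - 6)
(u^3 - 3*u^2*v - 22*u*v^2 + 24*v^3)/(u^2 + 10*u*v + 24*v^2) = (u^2 - 7*u*v + 6*v^2)/(u + 6*v)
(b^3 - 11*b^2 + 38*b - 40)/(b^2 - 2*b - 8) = (b^2 - 7*b + 10)/(b + 2)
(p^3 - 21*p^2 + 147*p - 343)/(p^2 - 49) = (p^2 - 14*p + 49)/(p + 7)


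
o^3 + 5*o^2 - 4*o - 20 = (o - 2)*(o + 2)*(o + 5)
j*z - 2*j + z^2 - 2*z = (j + z)*(z - 2)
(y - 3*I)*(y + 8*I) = y^2 + 5*I*y + 24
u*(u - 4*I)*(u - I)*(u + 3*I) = u^4 - 2*I*u^3 + 11*u^2 - 12*I*u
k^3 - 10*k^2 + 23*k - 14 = (k - 7)*(k - 2)*(k - 1)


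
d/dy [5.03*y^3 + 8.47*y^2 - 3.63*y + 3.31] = 15.09*y^2 + 16.94*y - 3.63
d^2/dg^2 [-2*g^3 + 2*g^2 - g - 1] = 4 - 12*g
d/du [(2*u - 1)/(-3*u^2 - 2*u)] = 2*(3*u^2 - 3*u - 1)/(u^2*(9*u^2 + 12*u + 4))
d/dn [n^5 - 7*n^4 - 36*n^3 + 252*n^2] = n*(5*n^3 - 28*n^2 - 108*n + 504)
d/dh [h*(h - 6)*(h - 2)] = 3*h^2 - 16*h + 12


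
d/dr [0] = 0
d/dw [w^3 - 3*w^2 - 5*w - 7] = 3*w^2 - 6*w - 5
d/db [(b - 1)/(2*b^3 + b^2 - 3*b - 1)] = (2*b^3 + b^2 - 3*b - (b - 1)*(6*b^2 + 2*b - 3) - 1)/(2*b^3 + b^2 - 3*b - 1)^2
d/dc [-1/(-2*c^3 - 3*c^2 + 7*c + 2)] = (-6*c^2 - 6*c + 7)/(2*c^3 + 3*c^2 - 7*c - 2)^2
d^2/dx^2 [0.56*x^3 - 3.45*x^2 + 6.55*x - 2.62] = 3.36*x - 6.9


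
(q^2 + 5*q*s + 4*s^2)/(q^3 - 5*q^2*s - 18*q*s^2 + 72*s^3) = (q + s)/(q^2 - 9*q*s + 18*s^2)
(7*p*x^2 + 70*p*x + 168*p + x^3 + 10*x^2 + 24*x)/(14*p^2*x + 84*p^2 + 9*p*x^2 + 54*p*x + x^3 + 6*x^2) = (x + 4)/(2*p + x)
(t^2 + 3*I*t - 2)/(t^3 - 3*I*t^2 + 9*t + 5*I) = (t + 2*I)/(t^2 - 4*I*t + 5)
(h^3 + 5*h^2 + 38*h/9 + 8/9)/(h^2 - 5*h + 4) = (9*h^3 + 45*h^2 + 38*h + 8)/(9*(h^2 - 5*h + 4))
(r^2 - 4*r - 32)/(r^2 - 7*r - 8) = (r + 4)/(r + 1)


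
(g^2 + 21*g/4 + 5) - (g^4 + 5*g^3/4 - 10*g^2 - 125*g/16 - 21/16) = -g^4 - 5*g^3/4 + 11*g^2 + 209*g/16 + 101/16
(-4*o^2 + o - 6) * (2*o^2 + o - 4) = -8*o^4 - 2*o^3 + 5*o^2 - 10*o + 24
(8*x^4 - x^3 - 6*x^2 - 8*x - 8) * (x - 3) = 8*x^5 - 25*x^4 - 3*x^3 + 10*x^2 + 16*x + 24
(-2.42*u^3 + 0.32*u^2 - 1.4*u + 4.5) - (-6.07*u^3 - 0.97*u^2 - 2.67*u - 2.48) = 3.65*u^3 + 1.29*u^2 + 1.27*u + 6.98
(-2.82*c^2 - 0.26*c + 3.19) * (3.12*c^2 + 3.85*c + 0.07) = -8.7984*c^4 - 11.6682*c^3 + 8.7544*c^2 + 12.2633*c + 0.2233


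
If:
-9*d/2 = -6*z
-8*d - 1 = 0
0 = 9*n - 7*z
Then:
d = -1/8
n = -7/96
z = -3/32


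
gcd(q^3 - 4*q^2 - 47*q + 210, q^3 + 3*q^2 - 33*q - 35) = q^2 + 2*q - 35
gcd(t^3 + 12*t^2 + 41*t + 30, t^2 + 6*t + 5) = t^2 + 6*t + 5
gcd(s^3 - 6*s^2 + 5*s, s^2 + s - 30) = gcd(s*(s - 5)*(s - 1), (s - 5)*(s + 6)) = s - 5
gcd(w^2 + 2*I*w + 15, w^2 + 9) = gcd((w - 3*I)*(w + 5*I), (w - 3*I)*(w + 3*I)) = w - 3*I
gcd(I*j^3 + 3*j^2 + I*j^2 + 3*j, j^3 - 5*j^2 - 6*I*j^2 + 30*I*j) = j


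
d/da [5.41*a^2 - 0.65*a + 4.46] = 10.82*a - 0.65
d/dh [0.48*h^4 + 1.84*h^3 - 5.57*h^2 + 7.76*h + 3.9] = 1.92*h^3 + 5.52*h^2 - 11.14*h + 7.76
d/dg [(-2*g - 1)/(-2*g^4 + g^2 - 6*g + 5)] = 2*(2*g^4 - g^2 + 6*g - (2*g + 1)*(4*g^3 - g + 3) - 5)/(2*g^4 - g^2 + 6*g - 5)^2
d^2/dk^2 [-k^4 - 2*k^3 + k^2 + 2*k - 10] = -12*k^2 - 12*k + 2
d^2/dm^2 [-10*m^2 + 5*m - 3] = -20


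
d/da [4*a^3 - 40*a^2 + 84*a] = 12*a^2 - 80*a + 84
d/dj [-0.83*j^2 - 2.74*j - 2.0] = -1.66*j - 2.74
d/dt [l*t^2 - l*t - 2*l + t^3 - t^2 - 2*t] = 2*l*t - l + 3*t^2 - 2*t - 2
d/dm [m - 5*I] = 1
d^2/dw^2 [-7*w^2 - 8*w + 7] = -14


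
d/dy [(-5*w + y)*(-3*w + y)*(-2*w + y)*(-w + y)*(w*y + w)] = w*(30*w^4 - 122*w^3*y - 61*w^3 + 123*w^2*y^2 + 82*w^2*y - 44*w*y^3 - 33*w*y^2 + 5*y^4 + 4*y^3)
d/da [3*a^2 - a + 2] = 6*a - 1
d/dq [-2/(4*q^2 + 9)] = 16*q/(4*q^2 + 9)^2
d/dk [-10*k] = -10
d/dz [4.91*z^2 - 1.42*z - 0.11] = 9.82*z - 1.42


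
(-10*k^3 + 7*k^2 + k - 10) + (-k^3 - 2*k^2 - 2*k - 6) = -11*k^3 + 5*k^2 - k - 16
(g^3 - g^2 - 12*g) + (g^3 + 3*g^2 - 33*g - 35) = 2*g^3 + 2*g^2 - 45*g - 35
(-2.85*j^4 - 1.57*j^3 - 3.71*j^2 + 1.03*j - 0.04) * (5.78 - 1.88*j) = 5.358*j^5 - 13.5214*j^4 - 2.0998*j^3 - 23.3802*j^2 + 6.0286*j - 0.2312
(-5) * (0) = 0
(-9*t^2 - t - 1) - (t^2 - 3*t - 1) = -10*t^2 + 2*t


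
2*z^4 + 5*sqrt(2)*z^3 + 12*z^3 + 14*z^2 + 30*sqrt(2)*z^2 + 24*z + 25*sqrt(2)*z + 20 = (z + 5)*(z + 2*sqrt(2))*(sqrt(2)*z + 1)*(sqrt(2)*z + sqrt(2))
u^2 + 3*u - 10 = (u - 2)*(u + 5)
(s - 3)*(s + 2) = s^2 - s - 6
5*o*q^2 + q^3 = q^2*(5*o + q)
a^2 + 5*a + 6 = (a + 2)*(a + 3)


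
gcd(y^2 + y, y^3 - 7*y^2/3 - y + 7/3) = y + 1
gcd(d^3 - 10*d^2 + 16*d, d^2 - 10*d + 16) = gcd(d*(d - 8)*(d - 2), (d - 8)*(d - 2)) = d^2 - 10*d + 16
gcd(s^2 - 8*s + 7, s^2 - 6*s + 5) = s - 1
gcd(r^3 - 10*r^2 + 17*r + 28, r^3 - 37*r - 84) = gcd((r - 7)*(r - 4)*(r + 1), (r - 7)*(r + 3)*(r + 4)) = r - 7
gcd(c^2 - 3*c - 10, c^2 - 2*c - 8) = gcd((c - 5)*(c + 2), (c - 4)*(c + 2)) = c + 2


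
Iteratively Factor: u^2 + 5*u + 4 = (u + 4)*(u + 1)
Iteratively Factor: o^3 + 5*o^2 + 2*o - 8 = (o + 2)*(o^2 + 3*o - 4) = (o + 2)*(o + 4)*(o - 1)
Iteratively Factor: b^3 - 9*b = (b)*(b^2 - 9) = b*(b + 3)*(b - 3)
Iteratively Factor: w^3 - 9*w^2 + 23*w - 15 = (w - 5)*(w^2 - 4*w + 3) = (w - 5)*(w - 3)*(w - 1)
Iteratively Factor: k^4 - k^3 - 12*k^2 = (k + 3)*(k^3 - 4*k^2) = k*(k + 3)*(k^2 - 4*k) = k^2*(k + 3)*(k - 4)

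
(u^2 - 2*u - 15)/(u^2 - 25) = (u + 3)/(u + 5)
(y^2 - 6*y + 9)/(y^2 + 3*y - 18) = (y - 3)/(y + 6)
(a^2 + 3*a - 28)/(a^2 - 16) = (a + 7)/(a + 4)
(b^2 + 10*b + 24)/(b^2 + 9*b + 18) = (b + 4)/(b + 3)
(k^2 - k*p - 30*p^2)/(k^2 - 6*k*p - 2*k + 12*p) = (k + 5*p)/(k - 2)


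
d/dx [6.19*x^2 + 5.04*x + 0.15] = 12.38*x + 5.04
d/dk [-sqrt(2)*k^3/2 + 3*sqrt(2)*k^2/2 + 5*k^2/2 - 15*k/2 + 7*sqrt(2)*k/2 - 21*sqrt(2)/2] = -3*sqrt(2)*k^2/2 + 3*sqrt(2)*k + 5*k - 15/2 + 7*sqrt(2)/2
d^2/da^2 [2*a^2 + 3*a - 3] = 4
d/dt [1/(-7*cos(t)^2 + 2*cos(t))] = 2*(sin(t)/cos(t)^2 - 7*tan(t))/(7*cos(t) - 2)^2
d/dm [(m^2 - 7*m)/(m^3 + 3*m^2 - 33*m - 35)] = (-m^4 + 14*m^3 - 12*m^2 - 70*m + 245)/(m^6 + 6*m^5 - 57*m^4 - 268*m^3 + 879*m^2 + 2310*m + 1225)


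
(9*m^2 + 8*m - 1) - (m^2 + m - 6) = 8*m^2 + 7*m + 5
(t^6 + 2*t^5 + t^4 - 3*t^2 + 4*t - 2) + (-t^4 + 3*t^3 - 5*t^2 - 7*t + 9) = t^6 + 2*t^5 + 3*t^3 - 8*t^2 - 3*t + 7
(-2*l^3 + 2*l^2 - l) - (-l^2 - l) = -2*l^3 + 3*l^2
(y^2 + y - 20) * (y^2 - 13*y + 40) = y^4 - 12*y^3 + 7*y^2 + 300*y - 800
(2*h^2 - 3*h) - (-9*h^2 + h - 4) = 11*h^2 - 4*h + 4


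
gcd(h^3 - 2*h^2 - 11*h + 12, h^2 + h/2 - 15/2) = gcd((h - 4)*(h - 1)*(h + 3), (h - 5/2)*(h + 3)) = h + 3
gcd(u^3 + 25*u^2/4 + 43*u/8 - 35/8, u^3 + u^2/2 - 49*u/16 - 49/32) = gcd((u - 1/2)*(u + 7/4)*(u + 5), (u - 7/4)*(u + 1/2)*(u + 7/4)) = u + 7/4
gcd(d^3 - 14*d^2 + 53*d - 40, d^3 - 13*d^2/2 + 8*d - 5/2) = d^2 - 6*d + 5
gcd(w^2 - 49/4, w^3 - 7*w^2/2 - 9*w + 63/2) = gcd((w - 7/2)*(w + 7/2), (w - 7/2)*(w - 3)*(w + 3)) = w - 7/2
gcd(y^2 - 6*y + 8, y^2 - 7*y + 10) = y - 2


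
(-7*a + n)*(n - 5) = -7*a*n + 35*a + n^2 - 5*n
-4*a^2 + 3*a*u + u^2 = (-a + u)*(4*a + u)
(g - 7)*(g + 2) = g^2 - 5*g - 14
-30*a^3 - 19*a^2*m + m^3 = (-5*a + m)*(2*a + m)*(3*a + m)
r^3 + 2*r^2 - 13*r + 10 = (r - 2)*(r - 1)*(r + 5)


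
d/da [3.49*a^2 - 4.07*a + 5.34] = 6.98*a - 4.07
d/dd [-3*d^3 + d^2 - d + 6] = -9*d^2 + 2*d - 1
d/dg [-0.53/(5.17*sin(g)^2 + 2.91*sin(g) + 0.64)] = (5.4802*sin(g) + 1.5423)*cos(g)/(5.17*sin(g)^2 + 2.91*sin(g) + 0.64)^2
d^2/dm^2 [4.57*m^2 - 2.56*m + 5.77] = 9.14000000000000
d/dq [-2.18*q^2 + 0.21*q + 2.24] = 0.21 - 4.36*q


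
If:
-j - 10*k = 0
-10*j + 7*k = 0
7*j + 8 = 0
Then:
No Solution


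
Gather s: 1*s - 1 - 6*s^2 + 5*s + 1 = -6*s^2 + 6*s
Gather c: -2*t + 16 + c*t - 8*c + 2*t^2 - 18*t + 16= c*(t - 8) + 2*t^2 - 20*t + 32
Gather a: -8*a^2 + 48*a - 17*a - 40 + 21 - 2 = -8*a^2 + 31*a - 21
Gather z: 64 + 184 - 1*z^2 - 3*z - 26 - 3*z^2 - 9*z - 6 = -4*z^2 - 12*z + 216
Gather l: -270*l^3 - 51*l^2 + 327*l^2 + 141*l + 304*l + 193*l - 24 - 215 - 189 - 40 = -270*l^3 + 276*l^2 + 638*l - 468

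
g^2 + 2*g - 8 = (g - 2)*(g + 4)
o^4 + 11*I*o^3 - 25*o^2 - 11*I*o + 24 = (o - 1)*(o + 1)*(o + 3*I)*(o + 8*I)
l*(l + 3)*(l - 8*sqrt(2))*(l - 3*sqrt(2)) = l^4 - 11*sqrt(2)*l^3 + 3*l^3 - 33*sqrt(2)*l^2 + 48*l^2 + 144*l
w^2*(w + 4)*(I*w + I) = I*w^4 + 5*I*w^3 + 4*I*w^2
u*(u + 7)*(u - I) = u^3 + 7*u^2 - I*u^2 - 7*I*u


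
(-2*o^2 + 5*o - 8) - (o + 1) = -2*o^2 + 4*o - 9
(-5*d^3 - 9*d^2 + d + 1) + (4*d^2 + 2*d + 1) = -5*d^3 - 5*d^2 + 3*d + 2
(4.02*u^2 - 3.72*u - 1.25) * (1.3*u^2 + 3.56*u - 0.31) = 5.226*u^4 + 9.4752*u^3 - 16.1144*u^2 - 3.2968*u + 0.3875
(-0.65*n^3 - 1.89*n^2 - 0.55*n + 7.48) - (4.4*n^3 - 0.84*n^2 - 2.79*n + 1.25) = -5.05*n^3 - 1.05*n^2 + 2.24*n + 6.23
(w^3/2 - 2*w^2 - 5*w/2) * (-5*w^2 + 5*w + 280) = -5*w^5/2 + 25*w^4/2 + 285*w^3/2 - 1145*w^2/2 - 700*w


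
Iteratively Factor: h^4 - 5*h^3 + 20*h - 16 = (h - 1)*(h^3 - 4*h^2 - 4*h + 16) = (h - 1)*(h + 2)*(h^2 - 6*h + 8) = (h - 4)*(h - 1)*(h + 2)*(h - 2)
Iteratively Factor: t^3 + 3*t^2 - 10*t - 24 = (t - 3)*(t^2 + 6*t + 8) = (t - 3)*(t + 2)*(t + 4)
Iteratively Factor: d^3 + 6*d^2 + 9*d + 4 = (d + 1)*(d^2 + 5*d + 4) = (d + 1)*(d + 4)*(d + 1)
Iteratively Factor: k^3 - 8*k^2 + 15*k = (k - 5)*(k^2 - 3*k) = (k - 5)*(k - 3)*(k)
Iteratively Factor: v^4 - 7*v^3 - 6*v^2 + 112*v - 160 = (v - 4)*(v^3 - 3*v^2 - 18*v + 40) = (v - 5)*(v - 4)*(v^2 + 2*v - 8) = (v - 5)*(v - 4)*(v + 4)*(v - 2)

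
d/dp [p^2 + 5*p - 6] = 2*p + 5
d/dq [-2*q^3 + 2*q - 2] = 2 - 6*q^2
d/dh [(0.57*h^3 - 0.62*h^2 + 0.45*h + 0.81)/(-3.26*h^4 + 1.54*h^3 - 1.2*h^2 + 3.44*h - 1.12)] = (1.8582*h^6 - 4.0424*h^5 + 4.6718*h^4 + 13.098*h^3 - 7.2502*h^2 + 3.3328*h - 3.2904)/(10.6276*h^8 - 10.0408*h^7 + 10.1956*h^6 - 26.1248*h^5 + 19.3376*h^4 - 11.7056*h^3 + 14.5216*h^2 - 7.7056*h + 1.2544)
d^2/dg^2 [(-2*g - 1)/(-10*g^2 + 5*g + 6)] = 10*(-12*g*(-10*g^2 + 5*g + 6) - 5*(2*g + 1)*(4*g - 1)^2)/(-10*g^2 + 5*g + 6)^3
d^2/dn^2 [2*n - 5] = 0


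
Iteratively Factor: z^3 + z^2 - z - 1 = (z + 1)*(z^2 - 1) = (z + 1)^2*(z - 1)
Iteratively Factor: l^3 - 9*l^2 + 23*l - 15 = (l - 3)*(l^2 - 6*l + 5) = (l - 3)*(l - 1)*(l - 5)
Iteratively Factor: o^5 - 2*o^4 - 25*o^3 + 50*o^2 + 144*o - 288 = (o - 3)*(o^4 + o^3 - 22*o^2 - 16*o + 96) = (o - 3)*(o - 2)*(o^3 + 3*o^2 - 16*o - 48) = (o - 4)*(o - 3)*(o - 2)*(o^2 + 7*o + 12) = (o - 4)*(o - 3)*(o - 2)*(o + 3)*(o + 4)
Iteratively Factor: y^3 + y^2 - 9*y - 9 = (y + 3)*(y^2 - 2*y - 3) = (y - 3)*(y + 3)*(y + 1)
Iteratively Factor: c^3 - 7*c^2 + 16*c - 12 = (c - 2)*(c^2 - 5*c + 6) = (c - 2)^2*(c - 3)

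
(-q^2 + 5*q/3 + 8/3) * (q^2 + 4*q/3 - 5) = -q^4 + q^3/3 + 89*q^2/9 - 43*q/9 - 40/3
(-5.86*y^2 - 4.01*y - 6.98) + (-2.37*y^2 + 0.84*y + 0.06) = -8.23*y^2 - 3.17*y - 6.92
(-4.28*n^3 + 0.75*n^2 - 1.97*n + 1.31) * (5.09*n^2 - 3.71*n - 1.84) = -21.7852*n^5 + 19.6963*n^4 - 4.9346*n^3 + 12.5966*n^2 - 1.2353*n - 2.4104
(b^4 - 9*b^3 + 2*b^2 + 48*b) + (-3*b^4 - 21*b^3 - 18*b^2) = -2*b^4 - 30*b^3 - 16*b^2 + 48*b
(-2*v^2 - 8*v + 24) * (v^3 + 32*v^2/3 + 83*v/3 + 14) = -2*v^5 - 88*v^4/3 - 350*v^3/3 + 20*v^2/3 + 552*v + 336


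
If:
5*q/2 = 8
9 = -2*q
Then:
No Solution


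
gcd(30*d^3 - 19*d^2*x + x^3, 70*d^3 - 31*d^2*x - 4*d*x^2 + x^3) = -10*d^2 + 3*d*x + x^2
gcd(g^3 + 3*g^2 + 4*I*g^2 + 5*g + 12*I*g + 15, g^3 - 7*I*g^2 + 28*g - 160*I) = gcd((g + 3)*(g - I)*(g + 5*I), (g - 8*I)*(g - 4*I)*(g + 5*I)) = g + 5*I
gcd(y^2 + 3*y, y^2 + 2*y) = y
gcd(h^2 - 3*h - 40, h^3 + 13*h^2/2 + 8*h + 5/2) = h + 5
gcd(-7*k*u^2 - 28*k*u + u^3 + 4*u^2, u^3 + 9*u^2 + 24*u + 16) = u + 4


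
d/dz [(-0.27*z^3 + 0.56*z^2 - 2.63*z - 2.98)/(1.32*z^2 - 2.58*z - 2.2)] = (-0.3564*z^4 + 1.3932*z^3 + 3.8088*z^2 + 5.4032*z - 1.9024)/(1.7424*z^4 - 6.8112*z^3 + 0.8484*z^2 + 11.352*z + 4.84)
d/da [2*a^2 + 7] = 4*a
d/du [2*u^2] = 4*u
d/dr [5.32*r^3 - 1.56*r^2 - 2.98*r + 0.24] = 15.96*r^2 - 3.12*r - 2.98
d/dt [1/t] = -1/t^2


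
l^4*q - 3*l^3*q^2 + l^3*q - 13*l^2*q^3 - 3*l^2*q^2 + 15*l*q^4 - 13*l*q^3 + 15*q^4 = (l - 5*q)*(l - q)*(l + 3*q)*(l*q + q)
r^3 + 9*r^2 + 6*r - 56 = (r - 2)*(r + 4)*(r + 7)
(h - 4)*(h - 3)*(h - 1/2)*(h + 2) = h^4 - 11*h^3/2 + h^2/2 + 25*h - 12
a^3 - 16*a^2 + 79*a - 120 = (a - 8)*(a - 5)*(a - 3)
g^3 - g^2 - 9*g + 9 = (g - 3)*(g - 1)*(g + 3)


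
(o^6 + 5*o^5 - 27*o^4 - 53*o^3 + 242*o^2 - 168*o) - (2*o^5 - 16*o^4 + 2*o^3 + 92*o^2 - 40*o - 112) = o^6 + 3*o^5 - 11*o^4 - 55*o^3 + 150*o^2 - 128*o + 112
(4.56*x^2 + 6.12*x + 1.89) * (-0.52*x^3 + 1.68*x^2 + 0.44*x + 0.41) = -2.3712*x^5 + 4.4784*x^4 + 11.3052*x^3 + 7.7376*x^2 + 3.3408*x + 0.7749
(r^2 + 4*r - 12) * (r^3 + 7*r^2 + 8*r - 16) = r^5 + 11*r^4 + 24*r^3 - 68*r^2 - 160*r + 192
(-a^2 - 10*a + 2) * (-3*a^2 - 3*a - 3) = 3*a^4 + 33*a^3 + 27*a^2 + 24*a - 6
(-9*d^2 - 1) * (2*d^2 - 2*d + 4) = -18*d^4 + 18*d^3 - 38*d^2 + 2*d - 4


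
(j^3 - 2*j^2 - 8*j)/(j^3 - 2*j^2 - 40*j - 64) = j*(j - 4)/(j^2 - 4*j - 32)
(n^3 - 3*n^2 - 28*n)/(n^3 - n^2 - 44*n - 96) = n*(n - 7)/(n^2 - 5*n - 24)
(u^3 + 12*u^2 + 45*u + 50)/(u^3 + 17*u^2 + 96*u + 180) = (u^2 + 7*u + 10)/(u^2 + 12*u + 36)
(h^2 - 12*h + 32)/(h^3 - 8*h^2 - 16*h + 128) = 1/(h + 4)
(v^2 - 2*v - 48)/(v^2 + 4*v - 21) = (v^2 - 2*v - 48)/(v^2 + 4*v - 21)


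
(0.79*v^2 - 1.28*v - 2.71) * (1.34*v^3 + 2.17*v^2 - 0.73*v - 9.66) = 1.0586*v^5 - 0.000900000000000123*v^4 - 6.9857*v^3 - 12.5777*v^2 + 14.3431*v + 26.1786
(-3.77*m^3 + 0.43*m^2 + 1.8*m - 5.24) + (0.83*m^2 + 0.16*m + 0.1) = -3.77*m^3 + 1.26*m^2 + 1.96*m - 5.14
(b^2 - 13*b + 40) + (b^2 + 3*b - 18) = 2*b^2 - 10*b + 22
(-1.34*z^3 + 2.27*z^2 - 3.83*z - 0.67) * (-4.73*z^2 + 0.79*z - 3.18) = 6.3382*z^5 - 11.7957*z^4 + 24.1704*z^3 - 7.0752*z^2 + 11.6501*z + 2.1306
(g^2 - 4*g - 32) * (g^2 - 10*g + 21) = g^4 - 14*g^3 + 29*g^2 + 236*g - 672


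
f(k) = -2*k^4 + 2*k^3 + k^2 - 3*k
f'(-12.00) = 14661.00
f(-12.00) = -44748.00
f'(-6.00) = 1929.00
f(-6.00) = -2970.00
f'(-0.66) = 0.59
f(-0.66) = 1.46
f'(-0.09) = -3.13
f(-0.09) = 0.28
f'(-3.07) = 278.88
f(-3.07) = -216.89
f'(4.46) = -584.46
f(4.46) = -607.41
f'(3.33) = -225.21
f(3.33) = -170.98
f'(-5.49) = 1490.61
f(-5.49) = -2101.18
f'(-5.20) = 1273.70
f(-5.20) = -1700.90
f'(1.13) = -4.62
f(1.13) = -2.49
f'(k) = -8*k^3 + 6*k^2 + 2*k - 3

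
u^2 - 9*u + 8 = (u - 8)*(u - 1)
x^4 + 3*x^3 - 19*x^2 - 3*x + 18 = (x - 3)*(x - 1)*(x + 1)*(x + 6)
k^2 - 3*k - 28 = (k - 7)*(k + 4)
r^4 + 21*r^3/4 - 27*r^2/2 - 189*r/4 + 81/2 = (r - 3)*(r - 3/4)*(r + 3)*(r + 6)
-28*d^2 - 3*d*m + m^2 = (-7*d + m)*(4*d + m)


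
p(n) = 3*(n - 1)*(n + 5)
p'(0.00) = 12.00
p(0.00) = -15.00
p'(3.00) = 30.00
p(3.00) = 48.00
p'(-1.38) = 3.72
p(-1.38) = -25.85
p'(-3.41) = -8.46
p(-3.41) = -21.04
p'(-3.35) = -8.10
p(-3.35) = -21.53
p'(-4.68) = -16.08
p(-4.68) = -5.45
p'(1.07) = 18.42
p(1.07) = 1.27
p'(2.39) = 26.34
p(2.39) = 30.82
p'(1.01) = 18.06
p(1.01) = 0.18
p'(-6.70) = -28.20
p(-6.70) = 39.27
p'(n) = 6*n + 12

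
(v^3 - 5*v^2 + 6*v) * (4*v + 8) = 4*v^4 - 12*v^3 - 16*v^2 + 48*v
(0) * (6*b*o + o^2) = 0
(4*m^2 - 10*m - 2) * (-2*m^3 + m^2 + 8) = -8*m^5 + 24*m^4 - 6*m^3 + 30*m^2 - 80*m - 16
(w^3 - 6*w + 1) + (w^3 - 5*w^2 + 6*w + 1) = 2*w^3 - 5*w^2 + 2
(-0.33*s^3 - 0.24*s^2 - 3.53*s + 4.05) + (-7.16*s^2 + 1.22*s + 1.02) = -0.33*s^3 - 7.4*s^2 - 2.31*s + 5.07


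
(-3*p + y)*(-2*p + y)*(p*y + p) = 6*p^3*y + 6*p^3 - 5*p^2*y^2 - 5*p^2*y + p*y^3 + p*y^2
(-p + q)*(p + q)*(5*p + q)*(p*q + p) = -5*p^4*q - 5*p^4 - p^3*q^2 - p^3*q + 5*p^2*q^3 + 5*p^2*q^2 + p*q^4 + p*q^3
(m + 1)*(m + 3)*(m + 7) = m^3 + 11*m^2 + 31*m + 21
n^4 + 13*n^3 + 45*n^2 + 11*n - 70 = (n - 1)*(n + 2)*(n + 5)*(n + 7)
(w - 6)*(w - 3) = w^2 - 9*w + 18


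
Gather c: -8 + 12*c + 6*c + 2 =18*c - 6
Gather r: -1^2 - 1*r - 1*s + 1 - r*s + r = -r*s - s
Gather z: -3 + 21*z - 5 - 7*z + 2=14*z - 6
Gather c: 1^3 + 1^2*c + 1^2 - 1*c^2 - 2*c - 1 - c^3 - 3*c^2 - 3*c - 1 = -c^3 - 4*c^2 - 4*c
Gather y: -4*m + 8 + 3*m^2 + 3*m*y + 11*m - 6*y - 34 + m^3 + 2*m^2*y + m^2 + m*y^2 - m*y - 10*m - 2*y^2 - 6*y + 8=m^3 + 4*m^2 - 3*m + y^2*(m - 2) + y*(2*m^2 + 2*m - 12) - 18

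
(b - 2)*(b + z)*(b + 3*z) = b^3 + 4*b^2*z - 2*b^2 + 3*b*z^2 - 8*b*z - 6*z^2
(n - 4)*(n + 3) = n^2 - n - 12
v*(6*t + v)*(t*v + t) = 6*t^2*v^2 + 6*t^2*v + t*v^3 + t*v^2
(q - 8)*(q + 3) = q^2 - 5*q - 24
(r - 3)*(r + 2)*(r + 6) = r^3 + 5*r^2 - 12*r - 36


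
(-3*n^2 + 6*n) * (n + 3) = -3*n^3 - 3*n^2 + 18*n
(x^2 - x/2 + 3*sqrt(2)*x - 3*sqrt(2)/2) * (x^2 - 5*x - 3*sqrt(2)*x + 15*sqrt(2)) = x^4 - 11*x^3/2 - 31*x^2/2 + 99*x - 45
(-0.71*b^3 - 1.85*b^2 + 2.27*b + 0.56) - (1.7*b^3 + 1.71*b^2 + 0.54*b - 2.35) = -2.41*b^3 - 3.56*b^2 + 1.73*b + 2.91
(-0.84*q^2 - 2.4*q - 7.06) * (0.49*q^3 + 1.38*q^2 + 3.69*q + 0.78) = -0.4116*q^5 - 2.3352*q^4 - 9.871*q^3 - 19.254*q^2 - 27.9234*q - 5.5068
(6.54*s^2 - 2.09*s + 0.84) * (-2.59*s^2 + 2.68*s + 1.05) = -16.9386*s^4 + 22.9403*s^3 - 0.909799999999999*s^2 + 0.0566999999999998*s + 0.882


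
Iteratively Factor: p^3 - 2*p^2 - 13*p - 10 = (p + 1)*(p^2 - 3*p - 10) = (p - 5)*(p + 1)*(p + 2)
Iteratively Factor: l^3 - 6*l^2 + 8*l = (l)*(l^2 - 6*l + 8) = l*(l - 2)*(l - 4)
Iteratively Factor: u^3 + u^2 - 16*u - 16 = (u - 4)*(u^2 + 5*u + 4) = (u - 4)*(u + 1)*(u + 4)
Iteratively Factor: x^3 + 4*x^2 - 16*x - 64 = (x + 4)*(x^2 - 16) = (x + 4)^2*(x - 4)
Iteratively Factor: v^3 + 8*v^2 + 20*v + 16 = (v + 4)*(v^2 + 4*v + 4) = (v + 2)*(v + 4)*(v + 2)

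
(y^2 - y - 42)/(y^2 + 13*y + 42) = (y - 7)/(y + 7)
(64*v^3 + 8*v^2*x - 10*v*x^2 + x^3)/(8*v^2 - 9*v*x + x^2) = (-8*v^2 - 2*v*x + x^2)/(-v + x)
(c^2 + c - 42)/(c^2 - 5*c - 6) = (c + 7)/(c + 1)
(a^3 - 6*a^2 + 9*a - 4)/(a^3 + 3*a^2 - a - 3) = (a^2 - 5*a + 4)/(a^2 + 4*a + 3)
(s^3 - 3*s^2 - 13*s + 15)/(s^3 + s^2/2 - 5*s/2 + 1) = 2*(s^2 - 2*s - 15)/(2*s^2 + 3*s - 2)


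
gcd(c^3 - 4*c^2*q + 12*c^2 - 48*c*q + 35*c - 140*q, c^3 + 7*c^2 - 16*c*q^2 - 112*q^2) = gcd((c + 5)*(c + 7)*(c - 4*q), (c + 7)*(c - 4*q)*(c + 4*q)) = -c^2 + 4*c*q - 7*c + 28*q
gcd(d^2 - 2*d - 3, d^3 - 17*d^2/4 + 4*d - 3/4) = d - 3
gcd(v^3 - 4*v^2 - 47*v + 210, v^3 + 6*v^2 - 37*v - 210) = v^2 + v - 42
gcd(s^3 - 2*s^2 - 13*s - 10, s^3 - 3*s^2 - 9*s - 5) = s^2 - 4*s - 5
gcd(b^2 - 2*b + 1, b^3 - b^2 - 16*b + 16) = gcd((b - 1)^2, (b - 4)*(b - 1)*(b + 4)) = b - 1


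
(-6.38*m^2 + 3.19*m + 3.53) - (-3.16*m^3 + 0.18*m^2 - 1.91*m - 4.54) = 3.16*m^3 - 6.56*m^2 + 5.1*m + 8.07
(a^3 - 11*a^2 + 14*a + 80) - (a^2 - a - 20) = a^3 - 12*a^2 + 15*a + 100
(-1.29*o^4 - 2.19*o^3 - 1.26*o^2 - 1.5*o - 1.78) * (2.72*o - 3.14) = -3.5088*o^5 - 1.9062*o^4 + 3.4494*o^3 - 0.1236*o^2 - 0.131600000000001*o + 5.5892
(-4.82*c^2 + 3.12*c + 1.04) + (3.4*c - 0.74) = -4.82*c^2 + 6.52*c + 0.3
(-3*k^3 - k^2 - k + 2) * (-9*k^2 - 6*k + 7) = 27*k^5 + 27*k^4 - 6*k^3 - 19*k^2 - 19*k + 14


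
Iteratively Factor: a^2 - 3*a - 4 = (a + 1)*(a - 4)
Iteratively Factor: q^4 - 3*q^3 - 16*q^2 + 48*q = (q)*(q^3 - 3*q^2 - 16*q + 48) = q*(q - 3)*(q^2 - 16) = q*(q - 4)*(q - 3)*(q + 4)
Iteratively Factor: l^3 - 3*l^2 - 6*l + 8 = (l - 1)*(l^2 - 2*l - 8) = (l - 1)*(l + 2)*(l - 4)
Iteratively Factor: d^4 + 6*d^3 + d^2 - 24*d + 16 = (d + 4)*(d^3 + 2*d^2 - 7*d + 4) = (d - 1)*(d + 4)*(d^2 + 3*d - 4) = (d - 1)*(d + 4)^2*(d - 1)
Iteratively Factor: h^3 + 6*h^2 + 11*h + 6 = (h + 1)*(h^2 + 5*h + 6) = (h + 1)*(h + 3)*(h + 2)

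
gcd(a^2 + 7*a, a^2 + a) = a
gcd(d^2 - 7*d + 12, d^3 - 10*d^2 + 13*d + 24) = d - 3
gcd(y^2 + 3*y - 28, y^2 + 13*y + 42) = y + 7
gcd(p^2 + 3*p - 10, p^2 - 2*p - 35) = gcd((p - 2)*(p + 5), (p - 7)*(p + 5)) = p + 5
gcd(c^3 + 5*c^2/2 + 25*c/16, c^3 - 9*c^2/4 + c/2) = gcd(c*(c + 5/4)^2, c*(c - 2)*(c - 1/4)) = c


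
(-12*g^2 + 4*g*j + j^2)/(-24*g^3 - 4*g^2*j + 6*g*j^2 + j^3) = 1/(2*g + j)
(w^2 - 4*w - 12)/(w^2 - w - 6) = (w - 6)/(w - 3)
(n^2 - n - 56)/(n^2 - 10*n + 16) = (n + 7)/(n - 2)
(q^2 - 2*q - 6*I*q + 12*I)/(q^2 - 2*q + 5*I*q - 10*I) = (q - 6*I)/(q + 5*I)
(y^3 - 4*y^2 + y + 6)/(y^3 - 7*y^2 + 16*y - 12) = (y + 1)/(y - 2)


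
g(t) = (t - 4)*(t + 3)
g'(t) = 2*t - 1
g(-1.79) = -7.01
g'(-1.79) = -4.58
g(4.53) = 3.99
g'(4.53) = 8.06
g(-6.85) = 41.77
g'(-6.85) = -14.70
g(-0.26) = -11.67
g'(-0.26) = -1.52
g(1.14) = -11.84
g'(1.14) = 1.28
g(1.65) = -10.93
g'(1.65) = 2.30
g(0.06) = -12.06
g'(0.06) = -0.88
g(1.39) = -11.46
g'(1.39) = 1.78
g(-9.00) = 78.00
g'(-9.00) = -19.00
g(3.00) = -6.00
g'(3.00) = 5.00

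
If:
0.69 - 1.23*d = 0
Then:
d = 0.56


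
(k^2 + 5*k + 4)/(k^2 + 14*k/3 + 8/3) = 3*(k + 1)/(3*k + 2)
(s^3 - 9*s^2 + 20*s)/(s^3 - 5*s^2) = (s - 4)/s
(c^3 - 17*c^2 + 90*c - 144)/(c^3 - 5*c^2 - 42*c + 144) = (c - 6)/(c + 6)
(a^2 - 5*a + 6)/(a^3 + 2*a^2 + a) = (a^2 - 5*a + 6)/(a*(a^2 + 2*a + 1))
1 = 1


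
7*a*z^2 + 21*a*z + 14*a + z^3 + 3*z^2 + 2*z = (7*a + z)*(z + 1)*(z + 2)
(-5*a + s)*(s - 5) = -5*a*s + 25*a + s^2 - 5*s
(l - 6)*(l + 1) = l^2 - 5*l - 6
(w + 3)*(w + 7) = w^2 + 10*w + 21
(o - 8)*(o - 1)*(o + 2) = o^3 - 7*o^2 - 10*o + 16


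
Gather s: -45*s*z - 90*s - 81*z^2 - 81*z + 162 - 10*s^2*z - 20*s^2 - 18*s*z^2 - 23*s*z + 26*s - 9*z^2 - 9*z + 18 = s^2*(-10*z - 20) + s*(-18*z^2 - 68*z - 64) - 90*z^2 - 90*z + 180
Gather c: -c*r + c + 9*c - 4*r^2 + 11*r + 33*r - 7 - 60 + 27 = c*(10 - r) - 4*r^2 + 44*r - 40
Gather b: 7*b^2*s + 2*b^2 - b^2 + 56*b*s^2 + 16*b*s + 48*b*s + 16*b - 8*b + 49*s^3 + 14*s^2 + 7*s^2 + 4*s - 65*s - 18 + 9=b^2*(7*s + 1) + b*(56*s^2 + 64*s + 8) + 49*s^3 + 21*s^2 - 61*s - 9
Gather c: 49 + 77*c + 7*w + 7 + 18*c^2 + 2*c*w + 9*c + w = 18*c^2 + c*(2*w + 86) + 8*w + 56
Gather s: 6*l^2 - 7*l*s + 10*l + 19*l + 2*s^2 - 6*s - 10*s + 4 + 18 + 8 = 6*l^2 + 29*l + 2*s^2 + s*(-7*l - 16) + 30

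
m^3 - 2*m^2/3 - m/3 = m*(m - 1)*(m + 1/3)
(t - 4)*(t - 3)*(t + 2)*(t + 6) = t^4 + t^3 - 32*t^2 + 12*t + 144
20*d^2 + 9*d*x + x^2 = (4*d + x)*(5*d + x)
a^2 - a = a*(a - 1)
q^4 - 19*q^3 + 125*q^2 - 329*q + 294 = (q - 7)^2*(q - 3)*(q - 2)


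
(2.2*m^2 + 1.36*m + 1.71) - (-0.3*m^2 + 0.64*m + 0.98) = 2.5*m^2 + 0.72*m + 0.73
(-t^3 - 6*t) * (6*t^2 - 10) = -6*t^5 - 26*t^3 + 60*t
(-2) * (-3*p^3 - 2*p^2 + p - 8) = 6*p^3 + 4*p^2 - 2*p + 16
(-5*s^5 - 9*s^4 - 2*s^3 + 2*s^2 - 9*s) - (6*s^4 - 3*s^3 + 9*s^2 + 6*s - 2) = -5*s^5 - 15*s^4 + s^3 - 7*s^2 - 15*s + 2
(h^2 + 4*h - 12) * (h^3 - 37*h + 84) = h^5 + 4*h^4 - 49*h^3 - 64*h^2 + 780*h - 1008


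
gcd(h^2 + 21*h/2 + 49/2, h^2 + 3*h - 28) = h + 7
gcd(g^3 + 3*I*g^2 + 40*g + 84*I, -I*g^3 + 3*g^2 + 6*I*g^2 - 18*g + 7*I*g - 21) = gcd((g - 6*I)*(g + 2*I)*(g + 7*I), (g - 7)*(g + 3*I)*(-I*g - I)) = 1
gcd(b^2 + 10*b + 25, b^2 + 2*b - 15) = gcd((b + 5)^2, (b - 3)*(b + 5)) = b + 5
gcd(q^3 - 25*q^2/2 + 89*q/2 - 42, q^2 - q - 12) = q - 4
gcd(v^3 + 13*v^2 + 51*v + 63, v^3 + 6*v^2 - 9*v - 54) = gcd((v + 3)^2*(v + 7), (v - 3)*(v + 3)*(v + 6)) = v + 3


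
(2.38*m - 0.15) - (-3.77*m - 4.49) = 6.15*m + 4.34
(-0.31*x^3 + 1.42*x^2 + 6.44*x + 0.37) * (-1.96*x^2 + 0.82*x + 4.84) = 0.6076*x^5 - 3.0374*x^4 - 12.9584*x^3 + 11.4284*x^2 + 31.473*x + 1.7908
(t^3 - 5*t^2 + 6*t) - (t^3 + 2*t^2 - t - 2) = -7*t^2 + 7*t + 2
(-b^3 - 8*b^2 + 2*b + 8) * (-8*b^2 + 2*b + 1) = 8*b^5 + 62*b^4 - 33*b^3 - 68*b^2 + 18*b + 8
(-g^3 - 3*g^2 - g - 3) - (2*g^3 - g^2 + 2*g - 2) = -3*g^3 - 2*g^2 - 3*g - 1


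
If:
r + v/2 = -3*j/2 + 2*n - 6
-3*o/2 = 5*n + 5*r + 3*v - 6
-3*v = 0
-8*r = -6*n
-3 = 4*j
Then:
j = -3/4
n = 39/10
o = -75/4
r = 117/40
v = 0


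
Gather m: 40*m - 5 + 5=40*m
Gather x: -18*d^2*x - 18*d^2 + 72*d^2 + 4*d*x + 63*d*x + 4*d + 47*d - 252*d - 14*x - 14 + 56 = 54*d^2 - 201*d + x*(-18*d^2 + 67*d - 14) + 42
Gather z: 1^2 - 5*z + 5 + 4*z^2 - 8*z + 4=4*z^2 - 13*z + 10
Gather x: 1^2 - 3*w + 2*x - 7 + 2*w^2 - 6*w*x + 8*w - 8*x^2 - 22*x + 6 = 2*w^2 + 5*w - 8*x^2 + x*(-6*w - 20)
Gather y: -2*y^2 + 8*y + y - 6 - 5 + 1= -2*y^2 + 9*y - 10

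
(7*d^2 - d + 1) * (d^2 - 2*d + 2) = 7*d^4 - 15*d^3 + 17*d^2 - 4*d + 2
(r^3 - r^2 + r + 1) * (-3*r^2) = -3*r^5 + 3*r^4 - 3*r^3 - 3*r^2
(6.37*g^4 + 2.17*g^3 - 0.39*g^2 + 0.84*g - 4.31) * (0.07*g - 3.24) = 0.4459*g^5 - 20.4869*g^4 - 7.0581*g^3 + 1.3224*g^2 - 3.0233*g + 13.9644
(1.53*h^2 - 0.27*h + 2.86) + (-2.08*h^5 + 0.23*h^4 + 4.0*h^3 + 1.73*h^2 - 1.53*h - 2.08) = -2.08*h^5 + 0.23*h^4 + 4.0*h^3 + 3.26*h^2 - 1.8*h + 0.78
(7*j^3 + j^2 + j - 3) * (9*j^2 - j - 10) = 63*j^5 + 2*j^4 - 62*j^3 - 38*j^2 - 7*j + 30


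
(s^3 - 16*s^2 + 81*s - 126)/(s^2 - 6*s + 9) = (s^2 - 13*s + 42)/(s - 3)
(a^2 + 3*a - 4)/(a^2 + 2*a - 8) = (a - 1)/(a - 2)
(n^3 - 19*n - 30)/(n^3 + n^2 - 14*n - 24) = (n - 5)/(n - 4)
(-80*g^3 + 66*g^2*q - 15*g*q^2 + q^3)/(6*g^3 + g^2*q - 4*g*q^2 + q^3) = (40*g^2 - 13*g*q + q^2)/(-3*g^2 - 2*g*q + q^2)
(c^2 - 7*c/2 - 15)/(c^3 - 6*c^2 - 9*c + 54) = (c + 5/2)/(c^2 - 9)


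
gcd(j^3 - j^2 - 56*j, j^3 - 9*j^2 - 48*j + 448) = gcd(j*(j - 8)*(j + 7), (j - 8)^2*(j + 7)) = j^2 - j - 56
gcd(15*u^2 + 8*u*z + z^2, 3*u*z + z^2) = 3*u + z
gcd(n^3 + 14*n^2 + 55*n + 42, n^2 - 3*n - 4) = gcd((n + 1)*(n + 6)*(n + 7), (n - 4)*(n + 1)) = n + 1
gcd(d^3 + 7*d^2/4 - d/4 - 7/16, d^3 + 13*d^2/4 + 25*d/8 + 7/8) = d^2 + 9*d/4 + 7/8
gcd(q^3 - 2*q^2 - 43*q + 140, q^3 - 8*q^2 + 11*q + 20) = q^2 - 9*q + 20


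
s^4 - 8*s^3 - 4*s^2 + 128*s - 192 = (s - 6)*(s - 4)*(s - 2)*(s + 4)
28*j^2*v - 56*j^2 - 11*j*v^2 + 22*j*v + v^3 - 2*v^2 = (-7*j + v)*(-4*j + v)*(v - 2)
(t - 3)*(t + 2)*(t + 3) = t^3 + 2*t^2 - 9*t - 18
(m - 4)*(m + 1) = m^2 - 3*m - 4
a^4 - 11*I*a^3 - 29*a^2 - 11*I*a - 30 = (a - 6*I)*(a - 5*I)*(a - I)*(a + I)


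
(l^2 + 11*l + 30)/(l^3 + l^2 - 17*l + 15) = (l + 6)/(l^2 - 4*l + 3)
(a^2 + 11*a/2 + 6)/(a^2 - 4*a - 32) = (a + 3/2)/(a - 8)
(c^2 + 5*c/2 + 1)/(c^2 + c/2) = (c + 2)/c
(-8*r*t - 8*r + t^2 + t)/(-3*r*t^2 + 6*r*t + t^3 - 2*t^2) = (8*r*t + 8*r - t^2 - t)/(t*(3*r*t - 6*r - t^2 + 2*t))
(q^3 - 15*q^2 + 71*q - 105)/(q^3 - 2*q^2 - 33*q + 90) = (q - 7)/(q + 6)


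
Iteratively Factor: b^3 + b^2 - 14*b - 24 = (b - 4)*(b^2 + 5*b + 6) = (b - 4)*(b + 3)*(b + 2)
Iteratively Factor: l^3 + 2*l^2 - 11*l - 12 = (l + 4)*(l^2 - 2*l - 3) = (l + 1)*(l + 4)*(l - 3)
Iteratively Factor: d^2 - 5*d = (d - 5)*(d)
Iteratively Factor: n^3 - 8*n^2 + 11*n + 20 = (n - 5)*(n^2 - 3*n - 4) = (n - 5)*(n + 1)*(n - 4)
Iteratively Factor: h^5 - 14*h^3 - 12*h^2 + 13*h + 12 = (h + 1)*(h^4 - h^3 - 13*h^2 + h + 12) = (h - 1)*(h + 1)*(h^3 - 13*h - 12) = (h - 4)*(h - 1)*(h + 1)*(h^2 + 4*h + 3) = (h - 4)*(h - 1)*(h + 1)*(h + 3)*(h + 1)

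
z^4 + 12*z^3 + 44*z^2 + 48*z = z*(z + 2)*(z + 4)*(z + 6)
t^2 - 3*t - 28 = (t - 7)*(t + 4)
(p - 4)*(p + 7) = p^2 + 3*p - 28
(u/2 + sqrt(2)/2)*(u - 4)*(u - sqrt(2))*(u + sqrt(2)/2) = u^4/2 - 2*u^3 + sqrt(2)*u^3/4 - sqrt(2)*u^2 - u^2 - sqrt(2)*u/2 + 4*u + 2*sqrt(2)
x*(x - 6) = x^2 - 6*x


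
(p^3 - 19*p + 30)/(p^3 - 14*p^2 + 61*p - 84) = (p^2 + 3*p - 10)/(p^2 - 11*p + 28)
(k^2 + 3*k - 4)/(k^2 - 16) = (k - 1)/(k - 4)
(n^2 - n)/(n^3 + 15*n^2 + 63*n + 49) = n*(n - 1)/(n^3 + 15*n^2 + 63*n + 49)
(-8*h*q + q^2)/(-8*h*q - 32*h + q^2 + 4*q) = q/(q + 4)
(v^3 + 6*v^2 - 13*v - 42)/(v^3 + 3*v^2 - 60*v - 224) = (v^2 - v - 6)/(v^2 - 4*v - 32)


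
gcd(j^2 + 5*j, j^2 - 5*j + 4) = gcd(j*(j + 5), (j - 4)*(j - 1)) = 1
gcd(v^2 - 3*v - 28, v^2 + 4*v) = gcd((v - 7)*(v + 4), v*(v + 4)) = v + 4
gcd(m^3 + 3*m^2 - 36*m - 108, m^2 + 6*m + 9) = m + 3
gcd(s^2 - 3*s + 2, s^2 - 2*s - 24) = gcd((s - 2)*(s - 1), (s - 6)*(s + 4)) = 1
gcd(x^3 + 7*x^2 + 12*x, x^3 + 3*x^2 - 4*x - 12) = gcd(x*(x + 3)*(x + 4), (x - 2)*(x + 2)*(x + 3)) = x + 3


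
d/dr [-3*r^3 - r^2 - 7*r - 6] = -9*r^2 - 2*r - 7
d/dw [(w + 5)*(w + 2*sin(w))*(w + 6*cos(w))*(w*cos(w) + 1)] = -(w + 5)*(w + 2*sin(w))*(w + 6*cos(w))*(w*sin(w) - cos(w)) - (w + 5)*(w + 2*sin(w))*(w*cos(w) + 1)*(6*sin(w) - 1) + (w + 5)*(w + 6*cos(w))*(w*cos(w) + 1)*(2*cos(w) + 1) + (w + 2*sin(w))*(w + 6*cos(w))*(w*cos(w) + 1)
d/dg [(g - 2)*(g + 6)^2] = (g + 6)*(3*g + 2)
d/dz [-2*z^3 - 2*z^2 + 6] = 2*z*(-3*z - 2)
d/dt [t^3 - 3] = 3*t^2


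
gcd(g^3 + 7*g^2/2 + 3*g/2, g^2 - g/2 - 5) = 1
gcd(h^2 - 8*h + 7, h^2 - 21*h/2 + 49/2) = h - 7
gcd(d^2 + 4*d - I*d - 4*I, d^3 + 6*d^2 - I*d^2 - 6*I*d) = d - I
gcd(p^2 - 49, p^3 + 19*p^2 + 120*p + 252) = p + 7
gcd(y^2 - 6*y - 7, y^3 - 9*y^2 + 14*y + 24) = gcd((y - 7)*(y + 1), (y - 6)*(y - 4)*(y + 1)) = y + 1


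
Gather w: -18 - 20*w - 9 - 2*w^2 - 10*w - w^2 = -3*w^2 - 30*w - 27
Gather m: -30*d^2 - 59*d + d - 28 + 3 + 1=-30*d^2 - 58*d - 24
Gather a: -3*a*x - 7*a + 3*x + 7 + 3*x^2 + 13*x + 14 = a*(-3*x - 7) + 3*x^2 + 16*x + 21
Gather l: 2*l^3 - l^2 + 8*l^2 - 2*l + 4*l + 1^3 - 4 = 2*l^3 + 7*l^2 + 2*l - 3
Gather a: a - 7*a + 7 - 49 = -6*a - 42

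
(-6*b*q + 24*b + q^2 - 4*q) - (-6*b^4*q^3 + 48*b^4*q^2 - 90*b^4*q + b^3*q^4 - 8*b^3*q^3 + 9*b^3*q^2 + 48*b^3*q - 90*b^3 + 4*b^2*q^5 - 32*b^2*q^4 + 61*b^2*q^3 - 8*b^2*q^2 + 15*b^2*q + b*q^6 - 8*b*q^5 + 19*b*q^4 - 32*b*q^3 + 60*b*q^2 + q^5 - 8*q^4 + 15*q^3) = 6*b^4*q^3 - 48*b^4*q^2 + 90*b^4*q - b^3*q^4 + 8*b^3*q^3 - 9*b^3*q^2 - 48*b^3*q + 90*b^3 - 4*b^2*q^5 + 32*b^2*q^4 - 61*b^2*q^3 + 8*b^2*q^2 - 15*b^2*q - b*q^6 + 8*b*q^5 - 19*b*q^4 + 32*b*q^3 - 60*b*q^2 - 6*b*q + 24*b - q^5 + 8*q^4 - 15*q^3 + q^2 - 4*q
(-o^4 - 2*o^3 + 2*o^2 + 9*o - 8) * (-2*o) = 2*o^5 + 4*o^4 - 4*o^3 - 18*o^2 + 16*o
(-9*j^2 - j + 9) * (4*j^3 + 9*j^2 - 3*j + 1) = -36*j^5 - 85*j^4 + 54*j^3 + 75*j^2 - 28*j + 9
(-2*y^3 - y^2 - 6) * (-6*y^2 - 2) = 12*y^5 + 6*y^4 + 4*y^3 + 38*y^2 + 12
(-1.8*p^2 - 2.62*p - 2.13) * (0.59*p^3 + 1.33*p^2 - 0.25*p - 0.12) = -1.062*p^5 - 3.9398*p^4 - 4.2913*p^3 - 1.9619*p^2 + 0.8469*p + 0.2556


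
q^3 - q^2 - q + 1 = (q - 1)^2*(q + 1)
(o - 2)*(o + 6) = o^2 + 4*o - 12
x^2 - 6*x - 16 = (x - 8)*(x + 2)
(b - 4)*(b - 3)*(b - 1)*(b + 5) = b^4 - 3*b^3 - 21*b^2 + 83*b - 60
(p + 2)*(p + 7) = p^2 + 9*p + 14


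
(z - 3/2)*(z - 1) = z^2 - 5*z/2 + 3/2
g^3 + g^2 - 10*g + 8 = (g - 2)*(g - 1)*(g + 4)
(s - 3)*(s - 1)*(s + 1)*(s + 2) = s^4 - s^3 - 7*s^2 + s + 6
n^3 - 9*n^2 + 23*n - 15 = (n - 5)*(n - 3)*(n - 1)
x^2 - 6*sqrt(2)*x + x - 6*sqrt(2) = (x + 1)*(x - 6*sqrt(2))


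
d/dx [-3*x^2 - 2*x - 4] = -6*x - 2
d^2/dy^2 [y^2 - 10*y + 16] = 2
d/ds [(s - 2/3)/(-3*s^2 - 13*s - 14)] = (9*s^2 - 12*s - 68)/(3*(9*s^4 + 78*s^3 + 253*s^2 + 364*s + 196))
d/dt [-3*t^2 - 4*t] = -6*t - 4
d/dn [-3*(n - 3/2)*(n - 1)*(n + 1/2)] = -9*n^2 + 12*n - 3/4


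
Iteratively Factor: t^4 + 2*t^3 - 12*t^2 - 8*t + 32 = (t + 4)*(t^3 - 2*t^2 - 4*t + 8) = (t - 2)*(t + 4)*(t^2 - 4) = (t - 2)*(t + 2)*(t + 4)*(t - 2)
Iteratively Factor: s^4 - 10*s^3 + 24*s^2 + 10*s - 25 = (s - 5)*(s^3 - 5*s^2 - s + 5) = (s - 5)*(s + 1)*(s^2 - 6*s + 5) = (s - 5)^2*(s + 1)*(s - 1)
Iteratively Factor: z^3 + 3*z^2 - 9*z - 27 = (z + 3)*(z^2 - 9) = (z + 3)^2*(z - 3)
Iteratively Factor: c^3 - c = (c)*(c^2 - 1) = c*(c - 1)*(c + 1)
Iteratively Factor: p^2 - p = (p - 1)*(p)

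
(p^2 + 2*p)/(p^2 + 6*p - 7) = p*(p + 2)/(p^2 + 6*p - 7)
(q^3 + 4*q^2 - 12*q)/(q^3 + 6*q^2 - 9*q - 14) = q*(q + 6)/(q^2 + 8*q + 7)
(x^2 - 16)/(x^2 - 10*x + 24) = (x + 4)/(x - 6)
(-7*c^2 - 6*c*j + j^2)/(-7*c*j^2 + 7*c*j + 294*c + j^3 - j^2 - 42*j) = (c + j)/(j^2 - j - 42)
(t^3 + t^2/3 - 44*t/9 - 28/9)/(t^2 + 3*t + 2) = (9*t^2 - 15*t - 14)/(9*(t + 1))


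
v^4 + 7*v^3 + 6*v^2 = v^2*(v + 1)*(v + 6)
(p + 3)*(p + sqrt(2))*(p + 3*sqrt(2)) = p^3 + 3*p^2 + 4*sqrt(2)*p^2 + 6*p + 12*sqrt(2)*p + 18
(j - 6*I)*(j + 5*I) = j^2 - I*j + 30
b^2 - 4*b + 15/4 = (b - 5/2)*(b - 3/2)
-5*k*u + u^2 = u*(-5*k + u)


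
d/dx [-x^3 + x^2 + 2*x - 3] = -3*x^2 + 2*x + 2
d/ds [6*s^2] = 12*s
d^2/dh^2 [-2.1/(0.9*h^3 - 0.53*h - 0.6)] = (11.34*h*(-0.9*h^3 + 0.53*h + 0.6) + 2.1*(2.7*h^2 - 0.53)*(5.4*h^2 - 1.06))/(-0.9*h^3 + 0.53*h + 0.6)^3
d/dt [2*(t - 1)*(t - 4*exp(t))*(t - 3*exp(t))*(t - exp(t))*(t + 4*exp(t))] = -8*t^4*exp(t) + 10*t^4 - 52*t^3*exp(2*t) - 24*t^3*exp(t) - 8*t^3 + 384*t^2*exp(3*t) - 26*t^2*exp(2*t) + 24*t^2*exp(t) - 384*t*exp(4*t) - 128*t*exp(3*t) + 52*t*exp(2*t) + 288*exp(4*t) - 128*exp(3*t)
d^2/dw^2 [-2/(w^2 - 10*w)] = 4*(w*(w - 10) - 4*(w - 5)^2)/(w^3*(w - 10)^3)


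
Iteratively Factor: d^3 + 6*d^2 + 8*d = (d + 2)*(d^2 + 4*d) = d*(d + 2)*(d + 4)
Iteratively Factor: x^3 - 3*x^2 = (x)*(x^2 - 3*x) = x^2*(x - 3)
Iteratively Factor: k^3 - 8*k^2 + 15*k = (k - 3)*(k^2 - 5*k) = k*(k - 3)*(k - 5)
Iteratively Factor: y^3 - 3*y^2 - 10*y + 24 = (y - 4)*(y^2 + y - 6) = (y - 4)*(y + 3)*(y - 2)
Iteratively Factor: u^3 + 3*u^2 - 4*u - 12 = (u + 3)*(u^2 - 4) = (u - 2)*(u + 3)*(u + 2)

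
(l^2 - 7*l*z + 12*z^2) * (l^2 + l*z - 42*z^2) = l^4 - 6*l^3*z - 37*l^2*z^2 + 306*l*z^3 - 504*z^4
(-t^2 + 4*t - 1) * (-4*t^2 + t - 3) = 4*t^4 - 17*t^3 + 11*t^2 - 13*t + 3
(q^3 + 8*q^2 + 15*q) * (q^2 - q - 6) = q^5 + 7*q^4 + q^3 - 63*q^2 - 90*q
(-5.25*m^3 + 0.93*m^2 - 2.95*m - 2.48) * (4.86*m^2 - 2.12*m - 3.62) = -25.515*m^5 + 15.6498*m^4 + 2.6964*m^3 - 9.1654*m^2 + 15.9366*m + 8.9776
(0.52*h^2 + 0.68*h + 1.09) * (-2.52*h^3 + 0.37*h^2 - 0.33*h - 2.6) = -1.3104*h^5 - 1.5212*h^4 - 2.6668*h^3 - 1.1731*h^2 - 2.1277*h - 2.834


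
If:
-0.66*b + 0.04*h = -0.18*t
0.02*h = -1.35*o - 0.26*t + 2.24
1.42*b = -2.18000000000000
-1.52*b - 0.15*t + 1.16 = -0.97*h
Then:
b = -1.54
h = -4.32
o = 2.62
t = -4.67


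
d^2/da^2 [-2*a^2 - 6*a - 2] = -4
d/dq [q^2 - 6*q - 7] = 2*q - 6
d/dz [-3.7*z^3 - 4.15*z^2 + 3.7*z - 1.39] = -11.1*z^2 - 8.3*z + 3.7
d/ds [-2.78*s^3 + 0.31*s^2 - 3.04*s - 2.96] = -8.34*s^2 + 0.62*s - 3.04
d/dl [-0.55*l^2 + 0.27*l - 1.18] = 0.27 - 1.1*l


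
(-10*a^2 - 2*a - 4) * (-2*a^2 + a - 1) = 20*a^4 - 6*a^3 + 16*a^2 - 2*a + 4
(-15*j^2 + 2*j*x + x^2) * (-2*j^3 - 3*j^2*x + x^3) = 30*j^5 + 41*j^4*x - 8*j^3*x^2 - 18*j^2*x^3 + 2*j*x^4 + x^5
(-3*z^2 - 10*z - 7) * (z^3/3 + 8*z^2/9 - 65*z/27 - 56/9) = -z^5 - 6*z^4 - 4*z^3 + 986*z^2/27 + 2135*z/27 + 392/9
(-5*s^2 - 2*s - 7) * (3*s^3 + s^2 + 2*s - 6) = -15*s^5 - 11*s^4 - 33*s^3 + 19*s^2 - 2*s + 42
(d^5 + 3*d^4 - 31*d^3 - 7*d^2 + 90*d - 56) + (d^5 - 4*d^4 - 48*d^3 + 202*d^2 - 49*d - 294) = 2*d^5 - d^4 - 79*d^3 + 195*d^2 + 41*d - 350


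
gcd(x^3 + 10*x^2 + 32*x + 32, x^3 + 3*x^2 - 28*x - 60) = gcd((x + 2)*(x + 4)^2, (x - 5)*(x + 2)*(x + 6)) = x + 2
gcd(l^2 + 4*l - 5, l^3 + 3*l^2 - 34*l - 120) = l + 5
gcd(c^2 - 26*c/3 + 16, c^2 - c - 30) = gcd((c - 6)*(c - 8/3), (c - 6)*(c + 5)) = c - 6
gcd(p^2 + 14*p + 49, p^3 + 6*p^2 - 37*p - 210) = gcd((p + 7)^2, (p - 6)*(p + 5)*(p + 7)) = p + 7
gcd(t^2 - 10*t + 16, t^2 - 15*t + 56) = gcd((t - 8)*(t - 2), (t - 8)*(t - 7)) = t - 8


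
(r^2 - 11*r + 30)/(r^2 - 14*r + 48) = (r - 5)/(r - 8)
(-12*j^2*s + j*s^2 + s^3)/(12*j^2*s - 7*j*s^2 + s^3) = (4*j + s)/(-4*j + s)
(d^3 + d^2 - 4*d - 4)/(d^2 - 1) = (d^2 - 4)/(d - 1)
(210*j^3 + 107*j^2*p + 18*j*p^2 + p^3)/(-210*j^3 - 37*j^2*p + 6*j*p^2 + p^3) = (6*j + p)/(-6*j + p)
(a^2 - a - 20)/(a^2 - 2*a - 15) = (a + 4)/(a + 3)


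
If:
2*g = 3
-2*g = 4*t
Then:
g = 3/2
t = -3/4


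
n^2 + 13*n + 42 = (n + 6)*(n + 7)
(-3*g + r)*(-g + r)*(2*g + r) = 6*g^3 - 5*g^2*r - 2*g*r^2 + r^3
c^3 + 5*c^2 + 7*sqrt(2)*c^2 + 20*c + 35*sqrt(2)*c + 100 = (c + 5)*(c + 2*sqrt(2))*(c + 5*sqrt(2))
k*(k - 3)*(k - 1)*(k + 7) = k^4 + 3*k^3 - 25*k^2 + 21*k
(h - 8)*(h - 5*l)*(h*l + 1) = h^3*l - 5*h^2*l^2 - 8*h^2*l + h^2 + 40*h*l^2 - 5*h*l - 8*h + 40*l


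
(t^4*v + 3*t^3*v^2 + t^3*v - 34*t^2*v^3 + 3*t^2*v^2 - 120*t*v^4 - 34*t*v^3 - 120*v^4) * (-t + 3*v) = -t^5*v - t^4*v + 43*t^3*v^3 + 18*t^2*v^4 + 43*t^2*v^3 - 360*t*v^5 + 18*t*v^4 - 360*v^5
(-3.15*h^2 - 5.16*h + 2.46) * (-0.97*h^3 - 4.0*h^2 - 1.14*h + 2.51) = 3.0555*h^5 + 17.6052*h^4 + 21.8448*h^3 - 11.8641*h^2 - 15.756*h + 6.1746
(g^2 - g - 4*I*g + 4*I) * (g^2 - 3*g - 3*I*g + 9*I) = g^4 - 4*g^3 - 7*I*g^3 - 9*g^2 + 28*I*g^2 + 48*g - 21*I*g - 36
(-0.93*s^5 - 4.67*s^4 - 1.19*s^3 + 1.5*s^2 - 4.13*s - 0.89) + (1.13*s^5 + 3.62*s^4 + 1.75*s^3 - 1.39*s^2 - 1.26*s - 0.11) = 0.2*s^5 - 1.05*s^4 + 0.56*s^3 + 0.11*s^2 - 5.39*s - 1.0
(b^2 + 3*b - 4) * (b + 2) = b^3 + 5*b^2 + 2*b - 8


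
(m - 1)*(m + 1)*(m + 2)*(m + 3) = m^4 + 5*m^3 + 5*m^2 - 5*m - 6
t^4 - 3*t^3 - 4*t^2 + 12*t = t*(t - 3)*(t - 2)*(t + 2)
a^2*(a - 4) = a^3 - 4*a^2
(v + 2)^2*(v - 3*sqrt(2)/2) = v^3 - 3*sqrt(2)*v^2/2 + 4*v^2 - 6*sqrt(2)*v + 4*v - 6*sqrt(2)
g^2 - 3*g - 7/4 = (g - 7/2)*(g + 1/2)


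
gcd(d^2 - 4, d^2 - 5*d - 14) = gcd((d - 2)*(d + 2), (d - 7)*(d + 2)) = d + 2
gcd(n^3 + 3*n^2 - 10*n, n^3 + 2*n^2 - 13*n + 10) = n^2 + 3*n - 10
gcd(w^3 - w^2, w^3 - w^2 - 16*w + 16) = w - 1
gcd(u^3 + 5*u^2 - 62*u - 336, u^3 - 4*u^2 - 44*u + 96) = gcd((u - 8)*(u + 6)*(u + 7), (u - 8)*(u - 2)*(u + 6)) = u^2 - 2*u - 48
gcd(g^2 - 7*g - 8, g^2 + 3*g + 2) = g + 1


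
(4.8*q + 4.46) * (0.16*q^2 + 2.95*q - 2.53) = 0.768*q^3 + 14.8736*q^2 + 1.013*q - 11.2838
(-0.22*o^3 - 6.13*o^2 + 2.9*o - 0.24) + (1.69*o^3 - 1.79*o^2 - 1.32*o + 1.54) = 1.47*o^3 - 7.92*o^2 + 1.58*o + 1.3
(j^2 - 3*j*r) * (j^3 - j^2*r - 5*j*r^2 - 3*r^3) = j^5 - 4*j^4*r - 2*j^3*r^2 + 12*j^2*r^3 + 9*j*r^4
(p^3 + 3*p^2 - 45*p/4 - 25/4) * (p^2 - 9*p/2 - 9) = p^5 - 3*p^4/2 - 135*p^3/4 + 139*p^2/8 + 1035*p/8 + 225/4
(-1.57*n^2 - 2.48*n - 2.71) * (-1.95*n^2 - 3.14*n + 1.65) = 3.0615*n^4 + 9.7658*n^3 + 10.4812*n^2 + 4.4174*n - 4.4715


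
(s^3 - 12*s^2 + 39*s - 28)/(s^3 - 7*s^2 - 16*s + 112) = (s - 1)/(s + 4)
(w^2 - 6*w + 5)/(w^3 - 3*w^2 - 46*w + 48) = (w - 5)/(w^2 - 2*w - 48)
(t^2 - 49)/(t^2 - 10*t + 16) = (t^2 - 49)/(t^2 - 10*t + 16)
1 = 1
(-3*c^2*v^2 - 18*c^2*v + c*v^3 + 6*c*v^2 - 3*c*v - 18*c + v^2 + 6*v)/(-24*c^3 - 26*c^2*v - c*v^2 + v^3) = (3*c^2*v^2 + 18*c^2*v - c*v^3 - 6*c*v^2 + 3*c*v + 18*c - v^2 - 6*v)/(24*c^3 + 26*c^2*v + c*v^2 - v^3)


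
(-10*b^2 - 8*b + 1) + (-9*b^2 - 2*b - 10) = -19*b^2 - 10*b - 9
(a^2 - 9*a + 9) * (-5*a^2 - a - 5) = -5*a^4 + 44*a^3 - 41*a^2 + 36*a - 45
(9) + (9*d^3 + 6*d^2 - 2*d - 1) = 9*d^3 + 6*d^2 - 2*d + 8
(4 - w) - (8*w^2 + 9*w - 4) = -8*w^2 - 10*w + 8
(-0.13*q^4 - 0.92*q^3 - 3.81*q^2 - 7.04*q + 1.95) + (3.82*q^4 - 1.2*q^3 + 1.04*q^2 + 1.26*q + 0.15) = 3.69*q^4 - 2.12*q^3 - 2.77*q^2 - 5.78*q + 2.1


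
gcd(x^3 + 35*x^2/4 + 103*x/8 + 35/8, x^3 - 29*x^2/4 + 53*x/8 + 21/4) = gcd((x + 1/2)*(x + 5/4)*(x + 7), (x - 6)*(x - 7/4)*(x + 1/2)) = x + 1/2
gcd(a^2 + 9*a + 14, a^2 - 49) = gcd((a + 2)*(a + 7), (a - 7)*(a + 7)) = a + 7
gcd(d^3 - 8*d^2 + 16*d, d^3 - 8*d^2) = d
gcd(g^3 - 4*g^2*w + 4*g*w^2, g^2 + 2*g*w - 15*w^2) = 1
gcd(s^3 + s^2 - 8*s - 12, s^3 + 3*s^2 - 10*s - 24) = s^2 - s - 6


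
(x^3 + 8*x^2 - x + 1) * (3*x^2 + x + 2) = 3*x^5 + 25*x^4 + 7*x^3 + 18*x^2 - x + 2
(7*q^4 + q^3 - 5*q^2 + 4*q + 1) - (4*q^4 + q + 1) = 3*q^4 + q^3 - 5*q^2 + 3*q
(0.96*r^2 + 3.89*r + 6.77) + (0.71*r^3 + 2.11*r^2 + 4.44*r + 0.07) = 0.71*r^3 + 3.07*r^2 + 8.33*r + 6.84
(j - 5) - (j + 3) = -8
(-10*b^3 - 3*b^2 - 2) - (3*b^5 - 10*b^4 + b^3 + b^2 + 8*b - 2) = -3*b^5 + 10*b^4 - 11*b^3 - 4*b^2 - 8*b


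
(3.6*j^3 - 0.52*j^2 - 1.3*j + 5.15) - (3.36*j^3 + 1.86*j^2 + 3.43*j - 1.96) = 0.24*j^3 - 2.38*j^2 - 4.73*j + 7.11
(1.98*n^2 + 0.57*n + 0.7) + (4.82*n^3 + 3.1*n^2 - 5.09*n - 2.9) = 4.82*n^3 + 5.08*n^2 - 4.52*n - 2.2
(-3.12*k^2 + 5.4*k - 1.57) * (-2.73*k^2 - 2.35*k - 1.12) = 8.5176*k^4 - 7.41*k^3 - 4.9095*k^2 - 2.3585*k + 1.7584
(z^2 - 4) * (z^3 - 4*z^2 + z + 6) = z^5 - 4*z^4 - 3*z^3 + 22*z^2 - 4*z - 24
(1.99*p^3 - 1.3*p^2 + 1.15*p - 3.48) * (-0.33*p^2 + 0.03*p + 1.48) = -0.6567*p^5 + 0.4887*p^4 + 2.5267*p^3 - 0.7411*p^2 + 1.5976*p - 5.1504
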